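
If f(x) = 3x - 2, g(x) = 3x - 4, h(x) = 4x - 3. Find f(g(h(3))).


h(3) = 9
g(9) = 23
f(23) = 67

67


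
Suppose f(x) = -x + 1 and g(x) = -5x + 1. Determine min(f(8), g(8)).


f(8) = -7
g(8) = -39
min = -39

-39


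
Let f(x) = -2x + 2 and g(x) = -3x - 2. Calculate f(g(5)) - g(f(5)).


f(g(5)) = 36
g(f(5)) = 22
Difference = 14

14


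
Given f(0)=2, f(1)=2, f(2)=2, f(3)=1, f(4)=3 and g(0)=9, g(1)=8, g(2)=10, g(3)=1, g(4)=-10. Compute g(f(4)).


1


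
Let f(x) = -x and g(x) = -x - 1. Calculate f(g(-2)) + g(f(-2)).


f(g(-2)) = -1
g(f(-2)) = -3
Sum = -4

-4


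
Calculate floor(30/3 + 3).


30/3 = 10
10 + 3 = 13
floor(13) = 13

13


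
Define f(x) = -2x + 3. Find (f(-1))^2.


f(-1) = 5
(5)^2 = 25

25


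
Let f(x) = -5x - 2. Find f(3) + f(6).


f(3) = -17
f(6) = -32
Sum = -49

-49


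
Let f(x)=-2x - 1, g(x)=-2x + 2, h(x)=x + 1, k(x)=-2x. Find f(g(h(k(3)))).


k(3) = -6
h(-6) = -5
g(-5) = 12
f(12) = -25

-25


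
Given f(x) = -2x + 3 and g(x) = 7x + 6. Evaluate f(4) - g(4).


f(4) = -5
g(4) = 34
Difference = -39

-39


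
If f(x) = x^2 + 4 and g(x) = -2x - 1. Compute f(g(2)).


g(2) = -5
f(-5) = 1*(-5)^2 + 4 = 29

29


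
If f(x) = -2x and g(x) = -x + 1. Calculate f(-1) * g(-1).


f(-1) = 2
g(-1) = 2
Product = 4

4


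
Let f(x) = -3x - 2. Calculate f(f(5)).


f(5) = -17
f(-17) = 49

49


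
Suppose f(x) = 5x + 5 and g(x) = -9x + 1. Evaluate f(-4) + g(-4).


f(-4) = -15
g(-4) = 37
Sum = 22

22


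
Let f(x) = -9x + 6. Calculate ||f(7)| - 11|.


46


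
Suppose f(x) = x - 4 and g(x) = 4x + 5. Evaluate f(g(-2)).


g(-2) = -3
f(-3) = -7

-7


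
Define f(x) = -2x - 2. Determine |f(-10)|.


18


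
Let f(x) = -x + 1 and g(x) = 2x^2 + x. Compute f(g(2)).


g(2) = 10
f(10) = -9

-9


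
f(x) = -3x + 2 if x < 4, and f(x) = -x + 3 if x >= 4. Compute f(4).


4 satisfies x >= 4
f(4) = -1

-1


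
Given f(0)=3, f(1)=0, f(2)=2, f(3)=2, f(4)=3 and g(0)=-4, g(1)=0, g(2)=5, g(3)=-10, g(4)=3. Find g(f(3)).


f(3) = 2
g(2) = 5

5


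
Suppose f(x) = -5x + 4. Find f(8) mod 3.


f(8) = -36
-36 mod 3 = 0

0


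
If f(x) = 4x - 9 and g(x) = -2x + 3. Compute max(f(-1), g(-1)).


5


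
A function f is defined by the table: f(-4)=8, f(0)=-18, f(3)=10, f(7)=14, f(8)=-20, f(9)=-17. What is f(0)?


Reading from the table at x = 0

-18


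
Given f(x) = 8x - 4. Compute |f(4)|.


f(4) = 28
|28| = 28

28


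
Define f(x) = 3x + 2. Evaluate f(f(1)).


f(1) = 5
f(5) = 17

17


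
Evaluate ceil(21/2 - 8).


21/2 = 10.5
10.5 - 8 = 2.5
ceil(2.5) = 3

3


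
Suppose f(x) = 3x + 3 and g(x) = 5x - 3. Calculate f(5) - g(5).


f(5) = 18
g(5) = 22
Difference = -4

-4


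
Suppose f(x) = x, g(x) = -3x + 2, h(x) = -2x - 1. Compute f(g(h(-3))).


h(-3) = 5
g(5) = -13
f(-13) = -13

-13


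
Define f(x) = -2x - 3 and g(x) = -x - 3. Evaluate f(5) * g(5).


f(5) = -13
g(5) = -8
Product = 104

104


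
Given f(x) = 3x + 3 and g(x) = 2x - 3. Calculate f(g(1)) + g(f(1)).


f(g(1)) = 0
g(f(1)) = 9
Sum = 9

9


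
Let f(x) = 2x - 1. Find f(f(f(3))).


f(3) = 5
f(5) = 9
f(9) = 17

17


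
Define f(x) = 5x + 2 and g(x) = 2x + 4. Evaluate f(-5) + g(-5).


f(-5) = -23
g(-5) = -6
Sum = -29

-29


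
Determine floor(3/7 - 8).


3/7 = 0.4286
0.4286 - 8 = -7.5714
floor(-7.5714) = -8

-8


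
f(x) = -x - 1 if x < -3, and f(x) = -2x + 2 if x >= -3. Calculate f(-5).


4


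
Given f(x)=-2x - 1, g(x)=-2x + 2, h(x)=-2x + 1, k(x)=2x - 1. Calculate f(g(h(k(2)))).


k(2) = 3
h(3) = -5
g(-5) = 12
f(12) = -25

-25


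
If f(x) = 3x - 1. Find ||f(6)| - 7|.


f(6) = 17
|17| = 17
|17 - 7| = 10

10


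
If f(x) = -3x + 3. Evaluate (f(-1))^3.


f(-1) = 6
(6)^3 = 216

216


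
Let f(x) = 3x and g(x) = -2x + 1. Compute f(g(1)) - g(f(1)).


f(g(1)) = -3
g(f(1)) = -5
Difference = 2

2


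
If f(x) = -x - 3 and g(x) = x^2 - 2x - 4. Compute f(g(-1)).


-2


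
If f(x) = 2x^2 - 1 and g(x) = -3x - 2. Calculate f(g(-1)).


g(-1) = 1
f(1) = 2*(1)^2 - 1 = 1

1


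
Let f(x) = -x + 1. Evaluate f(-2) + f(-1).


f(-2) = 3
f(-1) = 2
Sum = 5

5


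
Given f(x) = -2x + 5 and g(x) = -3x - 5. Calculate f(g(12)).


g(12) = -41
f(-41) = 87

87


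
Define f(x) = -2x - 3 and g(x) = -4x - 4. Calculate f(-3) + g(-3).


f(-3) = 3
g(-3) = 8
Sum = 11

11


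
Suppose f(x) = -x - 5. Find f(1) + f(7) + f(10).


f(1) = -6
f(7) = -12
f(10) = -15
Sum = -33

-33


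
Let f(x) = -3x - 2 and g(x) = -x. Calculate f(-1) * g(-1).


1


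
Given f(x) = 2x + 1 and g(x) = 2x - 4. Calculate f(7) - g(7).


f(7) = 15
g(7) = 10
Difference = 5

5


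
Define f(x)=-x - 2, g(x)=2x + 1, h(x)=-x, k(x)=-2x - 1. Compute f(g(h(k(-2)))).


3


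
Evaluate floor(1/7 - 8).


-8


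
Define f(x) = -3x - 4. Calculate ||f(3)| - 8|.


f(3) = -13
|-13| = 13
|13 - 8| = 5

5


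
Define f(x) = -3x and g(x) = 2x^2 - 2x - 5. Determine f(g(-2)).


g(-2) = 7
f(7) = -21

-21


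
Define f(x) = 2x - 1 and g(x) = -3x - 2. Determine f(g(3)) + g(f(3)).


-40


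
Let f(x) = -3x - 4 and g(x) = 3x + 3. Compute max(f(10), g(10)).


f(10) = -34
g(10) = 33
max = 33

33


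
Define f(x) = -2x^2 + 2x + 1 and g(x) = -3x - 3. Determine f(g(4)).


-479


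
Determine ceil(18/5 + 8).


12


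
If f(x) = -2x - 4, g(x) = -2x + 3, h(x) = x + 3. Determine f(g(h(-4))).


h(-4) = -1
g(-1) = 5
f(5) = -14

-14


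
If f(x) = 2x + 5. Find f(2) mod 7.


f(2) = 9
9 mod 7 = 2

2


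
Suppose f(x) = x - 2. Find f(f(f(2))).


f(2) = 0
f(0) = -2
f(-2) = -4

-4


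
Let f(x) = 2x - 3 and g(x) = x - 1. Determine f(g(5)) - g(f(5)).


f(g(5)) = 5
g(f(5)) = 6
Difference = -1

-1


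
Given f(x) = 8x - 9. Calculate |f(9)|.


f(9) = 63
|63| = 63

63


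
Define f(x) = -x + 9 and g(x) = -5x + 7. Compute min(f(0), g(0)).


f(0) = 9
g(0) = 7
min = 7

7


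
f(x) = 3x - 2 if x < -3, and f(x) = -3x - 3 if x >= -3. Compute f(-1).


0


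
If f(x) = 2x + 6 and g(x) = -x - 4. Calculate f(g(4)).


g(4) = -8
f(-8) = -10

-10


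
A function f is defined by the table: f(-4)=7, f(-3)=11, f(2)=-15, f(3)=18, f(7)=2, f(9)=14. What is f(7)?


Reading from the table at x = 7

2


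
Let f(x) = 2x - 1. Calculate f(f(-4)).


f(-4) = -9
f(-9) = -19

-19


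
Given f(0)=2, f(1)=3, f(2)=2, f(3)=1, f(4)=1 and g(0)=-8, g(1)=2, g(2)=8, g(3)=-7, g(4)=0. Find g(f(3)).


f(3) = 1
g(1) = 2

2


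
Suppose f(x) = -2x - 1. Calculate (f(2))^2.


f(2) = -5
(-5)^2 = 25

25


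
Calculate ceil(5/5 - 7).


5/5 = 1
1 - 7 = -6
ceil(-6) = -6

-6


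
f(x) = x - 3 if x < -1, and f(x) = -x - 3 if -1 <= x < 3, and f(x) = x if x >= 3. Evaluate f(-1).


-1 satisfies -1 <= x < 3
f(-1) = -2

-2


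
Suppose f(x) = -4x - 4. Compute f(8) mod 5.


f(8) = -36
-36 mod 5 = 4

4


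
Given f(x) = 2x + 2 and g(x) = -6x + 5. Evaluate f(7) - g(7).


f(7) = 16
g(7) = -37
Difference = 53

53


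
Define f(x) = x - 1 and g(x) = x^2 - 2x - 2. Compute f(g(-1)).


0


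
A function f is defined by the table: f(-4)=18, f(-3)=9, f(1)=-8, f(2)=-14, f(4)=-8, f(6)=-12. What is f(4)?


Reading from the table at x = 4

-8


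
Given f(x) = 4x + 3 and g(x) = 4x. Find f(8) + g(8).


f(8) = 35
g(8) = 32
Sum = 67

67


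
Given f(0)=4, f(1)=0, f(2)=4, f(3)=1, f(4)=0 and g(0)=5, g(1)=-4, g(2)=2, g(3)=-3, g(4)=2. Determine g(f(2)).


f(2) = 4
g(4) = 2

2


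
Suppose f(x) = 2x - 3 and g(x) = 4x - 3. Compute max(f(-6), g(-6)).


f(-6) = -15
g(-6) = -27
max = -15

-15


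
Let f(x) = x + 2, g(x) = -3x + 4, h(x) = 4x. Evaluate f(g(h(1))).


h(1) = 4
g(4) = -8
f(-8) = -6

-6


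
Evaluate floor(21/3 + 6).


21/3 = 7
7 + 6 = 13
floor(13) = 13

13


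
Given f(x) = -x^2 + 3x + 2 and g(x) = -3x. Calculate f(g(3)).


-106


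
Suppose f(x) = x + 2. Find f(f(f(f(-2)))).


6


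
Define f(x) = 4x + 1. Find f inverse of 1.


Solve 4x + 1 = 1
x = (1 - 1) / 4 = 0

0


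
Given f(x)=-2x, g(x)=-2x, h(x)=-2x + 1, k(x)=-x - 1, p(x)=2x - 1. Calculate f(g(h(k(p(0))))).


p(0) = -1
k(-1) = 0
h(0) = 1
g(1) = -2
f(-2) = 4

4


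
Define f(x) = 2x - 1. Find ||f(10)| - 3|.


f(10) = 19
|19| = 19
|19 - 3| = 16

16


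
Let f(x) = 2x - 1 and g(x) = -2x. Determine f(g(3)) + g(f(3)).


f(g(3)) = -13
g(f(3)) = -10
Sum = -23

-23


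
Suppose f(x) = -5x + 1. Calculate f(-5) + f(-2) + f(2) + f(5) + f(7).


f(-5) = 26
f(-2) = 11
f(2) = -9
f(5) = -24
f(7) = -34
Sum = -30

-30


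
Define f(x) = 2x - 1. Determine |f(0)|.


f(0) = -1
|-1| = 1

1


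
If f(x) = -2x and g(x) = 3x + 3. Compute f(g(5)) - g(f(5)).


f(g(5)) = -36
g(f(5)) = -27
Difference = -9

-9


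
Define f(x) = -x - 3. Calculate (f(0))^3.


f(0) = -3
(-3)^3 = -27

-27


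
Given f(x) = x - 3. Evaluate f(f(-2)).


f(-2) = -5
f(-5) = -8

-8


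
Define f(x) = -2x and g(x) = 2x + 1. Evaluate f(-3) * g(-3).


-30


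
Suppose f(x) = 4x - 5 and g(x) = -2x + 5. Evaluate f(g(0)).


g(0) = 5
f(5) = 15

15


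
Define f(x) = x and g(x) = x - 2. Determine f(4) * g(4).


f(4) = 4
g(4) = 2
Product = 8

8


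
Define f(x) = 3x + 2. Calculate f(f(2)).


f(2) = 8
f(8) = 26

26


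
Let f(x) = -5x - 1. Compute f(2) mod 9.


f(2) = -11
-11 mod 9 = 7

7


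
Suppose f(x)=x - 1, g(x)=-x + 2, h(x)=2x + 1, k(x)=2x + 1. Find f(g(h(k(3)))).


k(3) = 7
h(7) = 15
g(15) = -13
f(-13) = -14

-14


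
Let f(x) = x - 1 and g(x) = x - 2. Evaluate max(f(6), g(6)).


f(6) = 5
g(6) = 4
max = 5

5


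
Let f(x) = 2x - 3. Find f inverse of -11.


Solve 2x - 3 = -11
x = (-11 + 3) / 2 = -4

-4


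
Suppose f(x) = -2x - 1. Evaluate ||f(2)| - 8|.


f(2) = -5
|-5| = 5
|5 - 8| = 3

3


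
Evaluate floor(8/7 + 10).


8/7 = 1.1429
1.1429 + 10 = 11.1429
floor(11.1429) = 11

11


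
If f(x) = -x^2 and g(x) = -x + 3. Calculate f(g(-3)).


-36


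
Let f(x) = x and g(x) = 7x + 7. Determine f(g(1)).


g(1) = 14
f(14) = 14

14


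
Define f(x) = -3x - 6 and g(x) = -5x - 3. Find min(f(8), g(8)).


f(8) = -30
g(8) = -43
min = -43

-43


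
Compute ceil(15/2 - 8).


15/2 = 7.5
7.5 - 8 = -0.5
ceil(-0.5) = 0

0


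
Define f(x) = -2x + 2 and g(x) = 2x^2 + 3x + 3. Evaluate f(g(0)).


-4


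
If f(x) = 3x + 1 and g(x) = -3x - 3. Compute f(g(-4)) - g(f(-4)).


-2


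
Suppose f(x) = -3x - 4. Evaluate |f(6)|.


f(6) = -22
|-22| = 22

22


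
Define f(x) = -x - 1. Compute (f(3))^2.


f(3) = -4
(-4)^2 = 16

16


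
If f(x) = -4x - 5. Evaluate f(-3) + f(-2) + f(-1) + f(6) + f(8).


-57


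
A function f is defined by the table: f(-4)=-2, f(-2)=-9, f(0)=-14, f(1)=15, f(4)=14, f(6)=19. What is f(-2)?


Reading from the table at x = -2

-9


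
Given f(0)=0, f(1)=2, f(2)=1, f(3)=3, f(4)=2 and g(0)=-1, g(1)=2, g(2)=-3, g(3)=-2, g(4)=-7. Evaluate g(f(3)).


f(3) = 3
g(3) = -2

-2


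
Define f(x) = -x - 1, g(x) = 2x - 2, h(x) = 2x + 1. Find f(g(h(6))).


h(6) = 13
g(13) = 24
f(24) = -25

-25


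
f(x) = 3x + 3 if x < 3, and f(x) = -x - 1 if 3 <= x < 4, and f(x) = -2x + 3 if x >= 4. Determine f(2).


2 satisfies x < 3
f(2) = 9

9


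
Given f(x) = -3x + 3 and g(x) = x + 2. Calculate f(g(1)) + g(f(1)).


f(g(1)) = -6
g(f(1)) = 2
Sum = -4

-4


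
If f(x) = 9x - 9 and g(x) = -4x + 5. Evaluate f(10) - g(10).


f(10) = 81
g(10) = -35
Difference = 116

116


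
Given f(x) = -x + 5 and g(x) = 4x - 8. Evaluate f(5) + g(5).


f(5) = 0
g(5) = 12
Sum = 12

12


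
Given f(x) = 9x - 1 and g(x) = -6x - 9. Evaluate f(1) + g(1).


f(1) = 8
g(1) = -15
Sum = -7

-7


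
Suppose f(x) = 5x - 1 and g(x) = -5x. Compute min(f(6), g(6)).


f(6) = 29
g(6) = -30
min = -30

-30


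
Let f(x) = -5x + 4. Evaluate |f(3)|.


f(3) = -11
|-11| = 11

11


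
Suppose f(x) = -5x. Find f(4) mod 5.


f(4) = -20
-20 mod 5 = 0

0


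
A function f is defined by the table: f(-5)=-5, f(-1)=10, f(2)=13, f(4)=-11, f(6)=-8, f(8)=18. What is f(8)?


Reading from the table at x = 8

18


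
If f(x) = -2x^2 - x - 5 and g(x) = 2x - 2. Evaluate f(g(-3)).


-125


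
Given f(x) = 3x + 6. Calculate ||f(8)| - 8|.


22


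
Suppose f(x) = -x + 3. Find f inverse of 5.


Solve -x + 3 = 5
x = (5 - 3) / (-1) = -2

-2


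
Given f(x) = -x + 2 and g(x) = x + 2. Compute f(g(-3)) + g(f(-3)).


10


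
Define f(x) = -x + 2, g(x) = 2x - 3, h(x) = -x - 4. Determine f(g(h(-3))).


h(-3) = -1
g(-1) = -5
f(-5) = 7

7


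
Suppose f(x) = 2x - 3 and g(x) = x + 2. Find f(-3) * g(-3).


f(-3) = -9
g(-3) = -1
Product = 9

9


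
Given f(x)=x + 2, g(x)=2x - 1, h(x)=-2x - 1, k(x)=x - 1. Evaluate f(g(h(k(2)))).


k(2) = 1
h(1) = -3
g(-3) = -7
f(-7) = -5

-5


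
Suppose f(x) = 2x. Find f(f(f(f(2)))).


f(2) = 4
f(4) = 8
f(8) = 16
f(16) = 32

32


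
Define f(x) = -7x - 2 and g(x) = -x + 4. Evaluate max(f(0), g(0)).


f(0) = -2
g(0) = 4
max = 4

4


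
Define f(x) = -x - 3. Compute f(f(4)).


f(4) = -7
f(-7) = 4

4


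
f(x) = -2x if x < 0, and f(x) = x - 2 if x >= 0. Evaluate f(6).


6 satisfies x >= 0
f(6) = 4

4


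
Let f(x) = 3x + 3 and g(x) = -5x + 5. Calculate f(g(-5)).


g(-5) = 30
f(30) = 93

93


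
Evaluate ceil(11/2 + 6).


11/2 = 5.5
5.5 + 6 = 11.5
ceil(11.5) = 12

12


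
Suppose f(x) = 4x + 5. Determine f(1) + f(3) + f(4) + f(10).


f(1) = 9
f(3) = 17
f(4) = 21
f(10) = 45
Sum = 92

92


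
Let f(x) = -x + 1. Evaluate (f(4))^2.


f(4) = -3
(-3)^2 = 9

9


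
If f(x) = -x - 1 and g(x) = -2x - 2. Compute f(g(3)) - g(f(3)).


f(g(3)) = 7
g(f(3)) = 6
Difference = 1

1


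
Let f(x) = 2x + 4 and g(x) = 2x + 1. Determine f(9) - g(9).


f(9) = 22
g(9) = 19
Difference = 3

3


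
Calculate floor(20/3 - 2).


20/3 = 6.6667
6.6667 - 2 = 4.6667
floor(4.6667) = 4

4


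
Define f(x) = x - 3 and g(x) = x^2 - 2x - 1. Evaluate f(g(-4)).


g(-4) = 23
f(23) = 20

20


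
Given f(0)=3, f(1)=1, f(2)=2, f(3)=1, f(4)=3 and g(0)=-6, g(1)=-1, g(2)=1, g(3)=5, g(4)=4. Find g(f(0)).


5


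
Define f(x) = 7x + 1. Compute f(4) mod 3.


f(4) = 29
29 mod 3 = 2

2


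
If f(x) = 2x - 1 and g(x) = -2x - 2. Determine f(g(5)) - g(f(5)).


f(g(5)) = -25
g(f(5)) = -20
Difference = -5

-5


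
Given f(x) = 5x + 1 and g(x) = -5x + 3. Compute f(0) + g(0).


f(0) = 1
g(0) = 3
Sum = 4

4


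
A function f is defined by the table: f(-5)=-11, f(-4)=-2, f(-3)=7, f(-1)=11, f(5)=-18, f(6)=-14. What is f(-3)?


Reading from the table at x = -3

7


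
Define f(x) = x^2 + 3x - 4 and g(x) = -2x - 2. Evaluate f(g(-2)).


g(-2) = 2
f(2) = 1*(2)^2 + 3*(2) - 4 = 6

6


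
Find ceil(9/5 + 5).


9/5 = 1.8
1.8 + 5 = 6.8
ceil(6.8) = 7

7


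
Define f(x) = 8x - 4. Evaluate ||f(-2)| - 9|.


f(-2) = -20
|-20| = 20
|20 - 9| = 11

11


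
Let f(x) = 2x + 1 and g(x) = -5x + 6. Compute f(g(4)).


g(4) = -14
f(-14) = -27

-27


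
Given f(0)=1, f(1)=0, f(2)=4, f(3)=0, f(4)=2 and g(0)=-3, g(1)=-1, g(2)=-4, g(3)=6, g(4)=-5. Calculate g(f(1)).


-3


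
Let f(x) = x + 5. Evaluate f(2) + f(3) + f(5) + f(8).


f(2) = 7
f(3) = 8
f(5) = 10
f(8) = 13
Sum = 38

38


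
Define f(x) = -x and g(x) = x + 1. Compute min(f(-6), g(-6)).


f(-6) = 6
g(-6) = -5
min = -5

-5


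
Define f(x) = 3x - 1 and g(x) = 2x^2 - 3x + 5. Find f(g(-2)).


56


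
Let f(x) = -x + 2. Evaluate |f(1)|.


f(1) = 1
|1| = 1

1


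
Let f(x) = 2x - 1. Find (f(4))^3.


f(4) = 7
(7)^3 = 343

343


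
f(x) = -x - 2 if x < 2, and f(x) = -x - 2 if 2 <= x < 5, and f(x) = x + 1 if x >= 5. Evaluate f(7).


8


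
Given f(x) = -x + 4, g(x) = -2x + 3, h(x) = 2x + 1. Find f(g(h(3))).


h(3) = 7
g(7) = -11
f(-11) = 15

15


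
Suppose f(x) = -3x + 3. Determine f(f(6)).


f(6) = -15
f(-15) = 48

48


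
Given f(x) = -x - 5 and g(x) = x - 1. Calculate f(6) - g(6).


f(6) = -11
g(6) = 5
Difference = -16

-16


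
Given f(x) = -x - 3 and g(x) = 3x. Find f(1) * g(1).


f(1) = -4
g(1) = 3
Product = -12

-12


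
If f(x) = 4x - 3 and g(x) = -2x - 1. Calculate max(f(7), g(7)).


f(7) = 25
g(7) = -15
max = 25

25


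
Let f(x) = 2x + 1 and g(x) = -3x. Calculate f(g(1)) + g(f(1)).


f(g(1)) = -5
g(f(1)) = -9
Sum = -14

-14


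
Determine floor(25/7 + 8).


25/7 = 3.5714
3.5714 + 8 = 11.5714
floor(11.5714) = 11

11


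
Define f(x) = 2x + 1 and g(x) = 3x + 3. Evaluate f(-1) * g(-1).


f(-1) = -1
g(-1) = 0
Product = 0

0


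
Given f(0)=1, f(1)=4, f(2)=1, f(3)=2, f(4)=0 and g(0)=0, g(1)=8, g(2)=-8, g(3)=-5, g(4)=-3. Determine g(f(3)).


f(3) = 2
g(2) = -8

-8


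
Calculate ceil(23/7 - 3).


1


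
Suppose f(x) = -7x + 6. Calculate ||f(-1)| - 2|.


11


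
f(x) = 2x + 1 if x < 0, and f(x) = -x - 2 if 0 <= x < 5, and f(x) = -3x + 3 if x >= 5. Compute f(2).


2 satisfies 0 <= x < 5
f(2) = -4

-4


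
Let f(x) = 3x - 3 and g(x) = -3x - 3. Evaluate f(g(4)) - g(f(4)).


f(g(4)) = -48
g(f(4)) = -30
Difference = -18

-18


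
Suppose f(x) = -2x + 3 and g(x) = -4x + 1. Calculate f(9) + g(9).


f(9) = -15
g(9) = -35
Sum = -50

-50


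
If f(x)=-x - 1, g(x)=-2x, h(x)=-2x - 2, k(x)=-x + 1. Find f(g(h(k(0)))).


k(0) = 1
h(1) = -4
g(-4) = 8
f(8) = -9

-9


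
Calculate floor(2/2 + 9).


10


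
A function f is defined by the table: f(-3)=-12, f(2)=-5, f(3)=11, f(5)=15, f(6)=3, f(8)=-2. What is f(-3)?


Reading from the table at x = -3

-12


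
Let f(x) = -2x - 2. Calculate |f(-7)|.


f(-7) = 12
|12| = 12

12


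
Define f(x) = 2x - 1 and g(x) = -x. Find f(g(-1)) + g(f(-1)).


f(g(-1)) = 1
g(f(-1)) = 3
Sum = 4

4


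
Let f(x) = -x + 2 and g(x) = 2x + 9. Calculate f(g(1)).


g(1) = 11
f(11) = -9

-9


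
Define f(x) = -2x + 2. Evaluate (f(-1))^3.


f(-1) = 4
(4)^3 = 64

64


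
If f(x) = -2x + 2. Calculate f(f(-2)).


f(-2) = 6
f(6) = -10

-10


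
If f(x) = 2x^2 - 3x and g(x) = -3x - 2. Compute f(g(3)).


g(3) = -11
f(-11) = 2*(-11)^2 - 3*(-11) = 275

275


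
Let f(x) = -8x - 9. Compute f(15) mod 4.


f(15) = -129
-129 mod 4 = 3

3


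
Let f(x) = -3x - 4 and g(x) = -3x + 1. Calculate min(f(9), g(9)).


f(9) = -31
g(9) = -26
min = -31

-31


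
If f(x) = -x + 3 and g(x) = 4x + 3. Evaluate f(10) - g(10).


f(10) = -7
g(10) = 43
Difference = -50

-50


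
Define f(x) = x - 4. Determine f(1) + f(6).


f(1) = -3
f(6) = 2
Sum = -1

-1


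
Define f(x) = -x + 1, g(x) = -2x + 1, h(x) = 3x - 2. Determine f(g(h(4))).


20


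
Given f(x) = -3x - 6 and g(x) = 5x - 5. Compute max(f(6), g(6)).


f(6) = -24
g(6) = 25
max = 25

25


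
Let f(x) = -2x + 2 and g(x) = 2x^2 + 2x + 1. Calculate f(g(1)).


g(1) = 5
f(5) = -8

-8


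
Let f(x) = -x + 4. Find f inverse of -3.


Solve -x + 4 = -3
x = (-3 - 4) / (-1) = 7

7


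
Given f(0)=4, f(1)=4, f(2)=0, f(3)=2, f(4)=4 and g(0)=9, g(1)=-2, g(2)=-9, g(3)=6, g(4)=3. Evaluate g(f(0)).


f(0) = 4
g(4) = 3

3


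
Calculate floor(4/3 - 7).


4/3 = 1.3333
1.3333 - 7 = -5.6667
floor(-5.6667) = -6

-6


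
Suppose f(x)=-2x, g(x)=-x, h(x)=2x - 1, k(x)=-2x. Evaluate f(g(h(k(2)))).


k(2) = -4
h(-4) = -9
g(-9) = 9
f(9) = -18

-18


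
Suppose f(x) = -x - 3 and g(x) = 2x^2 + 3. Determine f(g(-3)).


g(-3) = 21
f(21) = -24

-24


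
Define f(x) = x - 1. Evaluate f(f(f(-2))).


f(-2) = -3
f(-3) = -4
f(-4) = -5

-5


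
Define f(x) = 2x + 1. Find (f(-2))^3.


f(-2) = -3
(-3)^3 = -27

-27


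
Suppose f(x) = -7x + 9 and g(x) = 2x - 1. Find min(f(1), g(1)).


1


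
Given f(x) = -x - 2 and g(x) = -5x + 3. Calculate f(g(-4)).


-25


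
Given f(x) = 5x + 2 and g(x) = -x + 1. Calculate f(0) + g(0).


f(0) = 2
g(0) = 1
Sum = 3

3


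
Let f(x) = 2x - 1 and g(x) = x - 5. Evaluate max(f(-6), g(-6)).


-11


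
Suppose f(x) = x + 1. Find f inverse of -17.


Solve x + 1 = -17
x = (-17 - 1) / 1 = -18

-18


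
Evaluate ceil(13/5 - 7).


13/5 = 2.6
2.6 - 7 = -4.4
ceil(-4.4) = -4

-4


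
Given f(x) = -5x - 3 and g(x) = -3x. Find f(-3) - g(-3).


f(-3) = 12
g(-3) = 9
Difference = 3

3


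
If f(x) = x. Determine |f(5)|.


f(5) = 5
|5| = 5

5


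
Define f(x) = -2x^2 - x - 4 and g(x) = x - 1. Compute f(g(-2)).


g(-2) = -3
f(-3) = (-2)*(-3)^2 - 1*(-3) - 4 = -19

-19


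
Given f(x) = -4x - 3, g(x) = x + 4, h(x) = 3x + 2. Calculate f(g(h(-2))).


h(-2) = -4
g(-4) = 0
f(0) = -3

-3


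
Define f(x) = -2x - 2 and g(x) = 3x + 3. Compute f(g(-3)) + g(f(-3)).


f(g(-3)) = 10
g(f(-3)) = 15
Sum = 25

25


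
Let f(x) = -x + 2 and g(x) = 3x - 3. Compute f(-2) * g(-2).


-36


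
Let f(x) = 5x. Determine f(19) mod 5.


f(19) = 95
95 mod 5 = 0

0


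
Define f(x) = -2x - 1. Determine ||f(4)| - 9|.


f(4) = -9
|-9| = 9
|9 - 9| = 0

0


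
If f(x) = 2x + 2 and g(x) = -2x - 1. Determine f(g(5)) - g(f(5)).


f(g(5)) = -20
g(f(5)) = -25
Difference = 5

5


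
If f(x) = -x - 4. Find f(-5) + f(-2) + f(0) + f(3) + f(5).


f(-5) = 1
f(-2) = -2
f(0) = -4
f(3) = -7
f(5) = -9
Sum = -21

-21


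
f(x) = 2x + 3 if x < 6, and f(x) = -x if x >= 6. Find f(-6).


-6 satisfies x < 6
f(-6) = -9

-9


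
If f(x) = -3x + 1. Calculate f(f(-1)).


f(-1) = 4
f(4) = -11

-11


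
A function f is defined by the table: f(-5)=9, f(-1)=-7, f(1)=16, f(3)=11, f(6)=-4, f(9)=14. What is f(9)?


Reading from the table at x = 9

14


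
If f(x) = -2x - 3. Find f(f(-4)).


-13


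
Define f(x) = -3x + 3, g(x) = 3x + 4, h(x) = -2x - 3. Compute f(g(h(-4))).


h(-4) = 5
g(5) = 19
f(19) = -54

-54


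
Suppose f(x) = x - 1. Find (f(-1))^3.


f(-1) = -2
(-2)^3 = -8

-8


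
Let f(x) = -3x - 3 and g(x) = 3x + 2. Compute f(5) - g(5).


f(5) = -18
g(5) = 17
Difference = -35

-35


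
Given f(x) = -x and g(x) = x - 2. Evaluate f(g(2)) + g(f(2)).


f(g(2)) = 0
g(f(2)) = -4
Sum = -4

-4


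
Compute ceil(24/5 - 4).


24/5 = 4.8
4.8 - 4 = 0.8
ceil(0.8) = 1

1


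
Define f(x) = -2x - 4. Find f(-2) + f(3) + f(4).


f(-2) = 0
f(3) = -10
f(4) = -12
Sum = -22

-22


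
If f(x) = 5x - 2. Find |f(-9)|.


f(-9) = -47
|-47| = 47

47


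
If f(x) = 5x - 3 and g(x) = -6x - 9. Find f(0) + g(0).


f(0) = -3
g(0) = -9
Sum = -12

-12


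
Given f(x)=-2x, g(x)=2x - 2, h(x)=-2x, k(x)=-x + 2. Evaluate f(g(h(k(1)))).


k(1) = 1
h(1) = -2
g(-2) = -6
f(-6) = 12

12


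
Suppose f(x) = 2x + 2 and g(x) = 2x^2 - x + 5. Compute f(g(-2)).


g(-2) = 15
f(15) = 32

32


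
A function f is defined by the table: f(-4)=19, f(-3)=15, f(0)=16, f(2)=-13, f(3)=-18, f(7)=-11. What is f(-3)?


Reading from the table at x = -3

15


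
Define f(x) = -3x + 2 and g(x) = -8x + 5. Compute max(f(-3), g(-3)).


f(-3) = 11
g(-3) = 29
max = 29

29


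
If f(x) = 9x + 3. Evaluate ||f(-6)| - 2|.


f(-6) = -51
|-51| = 51
|51 - 2| = 49

49


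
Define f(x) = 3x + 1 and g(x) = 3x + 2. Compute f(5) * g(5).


272


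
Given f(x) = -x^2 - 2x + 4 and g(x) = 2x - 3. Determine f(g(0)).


g(0) = -3
f(-3) = (-1)*(-3)^2 - 2*(-3) + 4 = 1

1


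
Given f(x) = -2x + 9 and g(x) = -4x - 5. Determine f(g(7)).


g(7) = -33
f(-33) = 75

75


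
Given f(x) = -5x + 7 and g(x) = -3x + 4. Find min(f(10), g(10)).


f(10) = -43
g(10) = -26
min = -43

-43


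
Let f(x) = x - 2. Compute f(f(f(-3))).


-9


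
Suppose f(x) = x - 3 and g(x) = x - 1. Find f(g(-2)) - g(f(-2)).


f(g(-2)) = -6
g(f(-2)) = -6
Difference = 0

0


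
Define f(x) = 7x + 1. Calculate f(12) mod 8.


f(12) = 85
85 mod 8 = 5

5


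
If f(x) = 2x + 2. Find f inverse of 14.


Solve 2x + 2 = 14
x = (14 - 2) / 2 = 6

6


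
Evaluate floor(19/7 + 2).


4


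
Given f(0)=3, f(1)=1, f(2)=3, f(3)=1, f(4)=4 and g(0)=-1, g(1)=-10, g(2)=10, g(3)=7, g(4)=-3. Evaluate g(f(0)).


7


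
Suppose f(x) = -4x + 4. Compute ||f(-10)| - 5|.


f(-10) = 44
|44| = 44
|44 - 5| = 39

39


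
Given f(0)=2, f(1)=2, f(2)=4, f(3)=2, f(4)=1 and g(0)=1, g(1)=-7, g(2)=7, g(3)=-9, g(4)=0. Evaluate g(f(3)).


f(3) = 2
g(2) = 7

7


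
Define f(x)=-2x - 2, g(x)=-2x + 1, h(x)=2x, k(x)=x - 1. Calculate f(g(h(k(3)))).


k(3) = 2
h(2) = 4
g(4) = -7
f(-7) = 12

12


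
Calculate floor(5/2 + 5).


5/2 = 2.5
2.5 + 5 = 7.5
floor(7.5) = 7

7


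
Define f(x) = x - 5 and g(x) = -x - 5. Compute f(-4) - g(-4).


f(-4) = -9
g(-4) = -1
Difference = -8

-8


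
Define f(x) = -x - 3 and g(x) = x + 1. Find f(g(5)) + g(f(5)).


f(g(5)) = -9
g(f(5)) = -7
Sum = -16

-16


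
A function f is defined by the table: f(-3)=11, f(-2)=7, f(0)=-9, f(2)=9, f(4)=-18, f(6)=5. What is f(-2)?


Reading from the table at x = -2

7


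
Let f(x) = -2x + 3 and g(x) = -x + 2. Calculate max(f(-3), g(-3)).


9


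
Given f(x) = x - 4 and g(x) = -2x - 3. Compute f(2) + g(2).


f(2) = -2
g(2) = -7
Sum = -9

-9


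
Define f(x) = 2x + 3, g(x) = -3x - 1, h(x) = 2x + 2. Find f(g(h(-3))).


25


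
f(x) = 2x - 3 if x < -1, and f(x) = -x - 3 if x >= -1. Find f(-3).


-3 satisfies x < -1
f(-3) = -9

-9


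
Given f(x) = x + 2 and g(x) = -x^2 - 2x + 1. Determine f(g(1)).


g(1) = -2
f(-2) = 0

0


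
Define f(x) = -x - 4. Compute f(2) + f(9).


f(2) = -6
f(9) = -13
Sum = -19

-19


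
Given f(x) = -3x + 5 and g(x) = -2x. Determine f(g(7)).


47


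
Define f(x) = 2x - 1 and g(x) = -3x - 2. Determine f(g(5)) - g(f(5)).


f(g(5)) = -35
g(f(5)) = -29
Difference = -6

-6


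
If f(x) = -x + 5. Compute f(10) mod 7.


f(10) = -5
-5 mod 7 = 2

2


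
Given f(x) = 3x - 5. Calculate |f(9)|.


f(9) = 22
|22| = 22

22


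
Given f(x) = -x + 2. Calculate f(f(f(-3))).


f(-3) = 5
f(5) = -3
f(-3) = 5

5


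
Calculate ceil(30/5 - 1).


30/5 = 6
6 - 1 = 5
ceil(5) = 5

5


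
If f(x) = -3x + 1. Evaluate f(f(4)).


f(4) = -11
f(-11) = 34

34


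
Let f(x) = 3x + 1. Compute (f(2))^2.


f(2) = 7
(7)^2 = 49

49


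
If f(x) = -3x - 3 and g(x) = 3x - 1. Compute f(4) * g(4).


f(4) = -15
g(4) = 11
Product = -165

-165


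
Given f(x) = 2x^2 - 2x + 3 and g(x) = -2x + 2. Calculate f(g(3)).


43


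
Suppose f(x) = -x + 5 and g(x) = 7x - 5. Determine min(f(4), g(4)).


f(4) = 1
g(4) = 23
min = 1

1


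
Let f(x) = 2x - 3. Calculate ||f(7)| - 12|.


f(7) = 11
|11| = 11
|11 - 12| = 1

1


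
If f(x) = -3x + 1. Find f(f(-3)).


f(-3) = 10
f(10) = -29

-29


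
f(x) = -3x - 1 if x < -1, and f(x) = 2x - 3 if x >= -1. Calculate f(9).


9 satisfies x >= -1
f(9) = 15

15


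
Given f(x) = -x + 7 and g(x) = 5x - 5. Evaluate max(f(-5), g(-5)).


f(-5) = 12
g(-5) = -30
max = 12

12


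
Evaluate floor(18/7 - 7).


18/7 = 2.5714
2.5714 - 7 = -4.4286
floor(-4.4286) = -5

-5


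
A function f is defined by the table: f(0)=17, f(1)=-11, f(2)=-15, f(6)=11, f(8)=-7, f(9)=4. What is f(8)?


Reading from the table at x = 8

-7


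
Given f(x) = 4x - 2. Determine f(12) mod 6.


f(12) = 46
46 mod 6 = 4

4


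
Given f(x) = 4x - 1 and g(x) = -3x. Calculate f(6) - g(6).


f(6) = 23
g(6) = -18
Difference = 41

41


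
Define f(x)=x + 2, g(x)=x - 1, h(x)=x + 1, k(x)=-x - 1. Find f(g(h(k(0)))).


k(0) = -1
h(-1) = 0
g(0) = -1
f(-1) = 1

1


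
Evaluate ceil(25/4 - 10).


25/4 = 6.25
6.25 - 10 = -3.75
ceil(-3.75) = -3

-3


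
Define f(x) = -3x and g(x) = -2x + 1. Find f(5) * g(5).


f(5) = -15
g(5) = -9
Product = 135

135


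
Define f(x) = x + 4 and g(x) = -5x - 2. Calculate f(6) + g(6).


-22


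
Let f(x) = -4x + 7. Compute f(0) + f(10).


f(0) = 7
f(10) = -33
Sum = -26

-26


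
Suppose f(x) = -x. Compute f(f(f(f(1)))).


f(1) = -1
f(-1) = 1
f(1) = -1
f(-1) = 1

1


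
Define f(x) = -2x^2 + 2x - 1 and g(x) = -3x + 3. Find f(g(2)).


g(2) = -3
f(-3) = (-2)*(-3)^2 + 2*(-3) - 1 = -25

-25


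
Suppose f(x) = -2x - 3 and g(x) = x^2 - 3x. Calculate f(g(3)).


g(3) = 0
f(0) = -3

-3


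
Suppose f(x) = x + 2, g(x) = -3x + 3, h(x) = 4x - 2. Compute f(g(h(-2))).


35


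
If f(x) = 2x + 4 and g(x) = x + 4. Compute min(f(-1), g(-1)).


f(-1) = 2
g(-1) = 3
min = 2

2


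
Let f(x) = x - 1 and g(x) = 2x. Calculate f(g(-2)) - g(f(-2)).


f(g(-2)) = -5
g(f(-2)) = -6
Difference = 1

1


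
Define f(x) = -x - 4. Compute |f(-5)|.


1


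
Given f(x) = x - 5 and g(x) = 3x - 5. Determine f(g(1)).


-7


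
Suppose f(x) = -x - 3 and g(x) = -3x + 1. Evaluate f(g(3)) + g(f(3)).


f(g(3)) = 5
g(f(3)) = 19
Sum = 24

24


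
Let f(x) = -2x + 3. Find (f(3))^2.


f(3) = -3
(-3)^2 = 9

9


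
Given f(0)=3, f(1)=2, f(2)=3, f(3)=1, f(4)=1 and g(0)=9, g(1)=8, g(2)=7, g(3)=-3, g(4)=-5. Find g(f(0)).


f(0) = 3
g(3) = -3

-3


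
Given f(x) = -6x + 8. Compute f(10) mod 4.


0


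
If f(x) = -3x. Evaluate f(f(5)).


45


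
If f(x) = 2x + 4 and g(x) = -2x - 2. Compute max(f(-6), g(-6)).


f(-6) = -8
g(-6) = 10
max = 10

10


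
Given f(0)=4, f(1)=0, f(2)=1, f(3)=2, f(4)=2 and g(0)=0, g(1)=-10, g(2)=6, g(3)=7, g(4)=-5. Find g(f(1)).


0


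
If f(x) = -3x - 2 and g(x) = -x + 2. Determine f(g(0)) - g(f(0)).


f(g(0)) = -8
g(f(0)) = 4
Difference = -12

-12


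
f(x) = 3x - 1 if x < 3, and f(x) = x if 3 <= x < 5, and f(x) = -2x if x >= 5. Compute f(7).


7 satisfies x >= 5
f(7) = -14

-14


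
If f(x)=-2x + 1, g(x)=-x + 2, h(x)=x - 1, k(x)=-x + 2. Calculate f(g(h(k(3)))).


k(3) = -1
h(-1) = -2
g(-2) = 4
f(4) = -7

-7


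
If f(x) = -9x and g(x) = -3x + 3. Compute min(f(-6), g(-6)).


f(-6) = 54
g(-6) = 21
min = 21

21


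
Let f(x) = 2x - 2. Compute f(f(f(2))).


f(2) = 2
f(2) = 2
f(2) = 2

2


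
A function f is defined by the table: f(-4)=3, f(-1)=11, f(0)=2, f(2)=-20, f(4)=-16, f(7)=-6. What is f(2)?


Reading from the table at x = 2

-20


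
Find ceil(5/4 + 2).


5/4 = 1.25
1.25 + 2 = 3.25
ceil(3.25) = 4

4


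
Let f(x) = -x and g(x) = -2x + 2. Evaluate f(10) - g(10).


f(10) = -10
g(10) = -18
Difference = 8

8


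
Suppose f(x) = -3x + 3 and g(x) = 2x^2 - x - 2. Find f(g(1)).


g(1) = -1
f(-1) = 6

6


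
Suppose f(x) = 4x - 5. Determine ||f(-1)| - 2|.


f(-1) = -9
|-9| = 9
|9 - 2| = 7

7


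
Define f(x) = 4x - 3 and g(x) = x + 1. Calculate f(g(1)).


5


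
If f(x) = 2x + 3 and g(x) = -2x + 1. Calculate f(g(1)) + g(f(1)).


f(g(1)) = 1
g(f(1)) = -9
Sum = -8

-8


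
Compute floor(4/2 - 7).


4/2 = 2
2 - 7 = -5
floor(-5) = -5

-5


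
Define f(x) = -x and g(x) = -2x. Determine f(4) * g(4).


f(4) = -4
g(4) = -8
Product = 32

32


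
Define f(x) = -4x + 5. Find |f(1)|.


f(1) = 1
|1| = 1

1


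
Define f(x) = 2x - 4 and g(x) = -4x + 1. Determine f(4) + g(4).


f(4) = 4
g(4) = -15
Sum = -11

-11


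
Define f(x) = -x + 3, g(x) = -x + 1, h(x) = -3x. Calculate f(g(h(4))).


h(4) = -12
g(-12) = 13
f(13) = -10

-10


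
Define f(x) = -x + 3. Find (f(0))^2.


f(0) = 3
(3)^2 = 9

9


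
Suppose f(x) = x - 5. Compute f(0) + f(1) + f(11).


f(0) = -5
f(1) = -4
f(11) = 6
Sum = -3

-3


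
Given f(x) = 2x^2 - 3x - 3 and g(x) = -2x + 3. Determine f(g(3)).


g(3) = -3
f(-3) = 2*(-3)^2 - 3*(-3) - 3 = 24

24


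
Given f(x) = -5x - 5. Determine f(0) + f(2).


-20


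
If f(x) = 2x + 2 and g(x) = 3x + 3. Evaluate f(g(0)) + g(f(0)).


17


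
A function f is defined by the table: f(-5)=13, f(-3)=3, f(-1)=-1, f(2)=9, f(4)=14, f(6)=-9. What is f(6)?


Reading from the table at x = 6

-9


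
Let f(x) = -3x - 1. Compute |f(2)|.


f(2) = -7
|-7| = 7

7


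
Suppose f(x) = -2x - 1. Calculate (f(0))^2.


1


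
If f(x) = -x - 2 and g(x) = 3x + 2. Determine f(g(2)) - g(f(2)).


f(g(2)) = -10
g(f(2)) = -10
Difference = 0

0


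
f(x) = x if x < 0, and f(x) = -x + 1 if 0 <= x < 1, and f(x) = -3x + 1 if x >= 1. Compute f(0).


0 satisfies 0 <= x < 1
f(0) = 1

1


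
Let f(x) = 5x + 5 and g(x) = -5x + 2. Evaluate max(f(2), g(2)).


f(2) = 15
g(2) = -8
max = 15

15


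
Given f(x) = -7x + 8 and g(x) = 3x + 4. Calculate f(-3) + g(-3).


24


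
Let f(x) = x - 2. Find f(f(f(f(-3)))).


f(-3) = -5
f(-5) = -7
f(-7) = -9
f(-9) = -11

-11


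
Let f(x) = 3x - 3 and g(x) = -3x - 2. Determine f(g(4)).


g(4) = -14
f(-14) = -45

-45


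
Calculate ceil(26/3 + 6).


26/3 = 8.6667
8.6667 + 6 = 14.6667
ceil(14.6667) = 15

15


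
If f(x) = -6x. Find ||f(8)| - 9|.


f(8) = -48
|-48| = 48
|48 - 9| = 39

39


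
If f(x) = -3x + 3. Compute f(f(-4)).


f(-4) = 15
f(15) = -42

-42


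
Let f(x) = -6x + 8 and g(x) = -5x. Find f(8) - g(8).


f(8) = -40
g(8) = -40
Difference = 0

0


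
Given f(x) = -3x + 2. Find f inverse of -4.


2


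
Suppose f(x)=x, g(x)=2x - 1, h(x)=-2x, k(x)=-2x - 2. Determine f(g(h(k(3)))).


31


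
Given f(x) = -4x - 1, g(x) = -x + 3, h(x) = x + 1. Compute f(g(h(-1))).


h(-1) = 0
g(0) = 3
f(3) = -13

-13


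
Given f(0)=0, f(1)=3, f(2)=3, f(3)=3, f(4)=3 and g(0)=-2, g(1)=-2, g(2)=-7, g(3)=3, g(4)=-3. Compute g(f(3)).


f(3) = 3
g(3) = 3

3


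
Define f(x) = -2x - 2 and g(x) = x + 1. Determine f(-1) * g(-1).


f(-1) = 0
g(-1) = 0
Product = 0

0


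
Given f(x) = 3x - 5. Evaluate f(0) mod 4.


f(0) = -5
-5 mod 4 = 3

3


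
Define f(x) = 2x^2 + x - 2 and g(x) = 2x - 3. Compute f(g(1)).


g(1) = -1
f(-1) = 2*(-1)^2 + 1*(-1) - 2 = -1

-1


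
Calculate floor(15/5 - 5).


15/5 = 3
3 - 5 = -2
floor(-2) = -2

-2


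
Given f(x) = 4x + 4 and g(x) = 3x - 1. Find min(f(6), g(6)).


f(6) = 28
g(6) = 17
min = 17

17


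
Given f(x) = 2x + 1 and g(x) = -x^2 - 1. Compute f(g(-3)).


g(-3) = -10
f(-10) = -19

-19


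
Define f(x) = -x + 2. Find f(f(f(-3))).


f(-3) = 5
f(5) = -3
f(-3) = 5

5


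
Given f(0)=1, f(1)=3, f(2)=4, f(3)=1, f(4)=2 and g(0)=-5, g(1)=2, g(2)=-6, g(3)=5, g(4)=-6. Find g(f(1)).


f(1) = 3
g(3) = 5

5


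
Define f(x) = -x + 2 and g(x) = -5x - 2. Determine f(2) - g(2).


12


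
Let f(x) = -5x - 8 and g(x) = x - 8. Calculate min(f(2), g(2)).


-18


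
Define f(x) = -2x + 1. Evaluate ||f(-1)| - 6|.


f(-1) = 3
|3| = 3
|3 - 6| = 3

3


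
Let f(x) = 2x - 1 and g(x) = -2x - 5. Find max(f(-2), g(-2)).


f(-2) = -5
g(-2) = -1
max = -1

-1


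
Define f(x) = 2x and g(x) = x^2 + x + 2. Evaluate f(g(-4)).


g(-4) = 14
f(14) = 28

28


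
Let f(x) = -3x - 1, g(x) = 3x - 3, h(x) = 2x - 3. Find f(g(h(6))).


h(6) = 9
g(9) = 24
f(24) = -73

-73


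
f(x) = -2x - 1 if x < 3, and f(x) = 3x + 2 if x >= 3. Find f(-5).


-5 satisfies x < 3
f(-5) = 9

9


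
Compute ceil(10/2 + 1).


10/2 = 5
5 + 1 = 6
ceil(6) = 6

6


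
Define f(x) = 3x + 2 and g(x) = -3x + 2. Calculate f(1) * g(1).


f(1) = 5
g(1) = -1
Product = -5

-5


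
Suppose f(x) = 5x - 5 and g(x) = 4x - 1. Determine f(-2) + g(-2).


f(-2) = -15
g(-2) = -9
Sum = -24

-24


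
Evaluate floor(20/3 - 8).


20/3 = 6.6667
6.6667 - 8 = -1.3333
floor(-1.3333) = -2

-2


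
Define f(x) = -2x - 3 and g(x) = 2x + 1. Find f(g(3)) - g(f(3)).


0


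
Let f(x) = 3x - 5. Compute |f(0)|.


5


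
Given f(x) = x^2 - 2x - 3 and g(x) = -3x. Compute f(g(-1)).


g(-1) = 3
f(3) = 1*(3)^2 - 2*(3) - 3 = 0

0


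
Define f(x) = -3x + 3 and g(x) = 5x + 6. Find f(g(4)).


-75


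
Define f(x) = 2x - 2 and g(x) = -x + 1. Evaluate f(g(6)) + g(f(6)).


f(g(6)) = -12
g(f(6)) = -9
Sum = -21

-21


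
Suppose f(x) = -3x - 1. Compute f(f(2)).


f(2) = -7
f(-7) = 20

20


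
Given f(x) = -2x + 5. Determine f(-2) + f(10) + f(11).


f(-2) = 9
f(10) = -15
f(11) = -17
Sum = -23

-23


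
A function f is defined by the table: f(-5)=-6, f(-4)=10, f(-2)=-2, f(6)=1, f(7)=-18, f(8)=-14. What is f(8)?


Reading from the table at x = 8

-14


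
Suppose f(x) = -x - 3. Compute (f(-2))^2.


f(-2) = -1
(-1)^2 = 1

1


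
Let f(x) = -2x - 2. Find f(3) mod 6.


f(3) = -8
-8 mod 6 = 4

4


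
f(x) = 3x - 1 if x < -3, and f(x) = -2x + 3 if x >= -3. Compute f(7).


-11


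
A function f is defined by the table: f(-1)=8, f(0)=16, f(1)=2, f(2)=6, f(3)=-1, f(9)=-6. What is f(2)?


Reading from the table at x = 2

6


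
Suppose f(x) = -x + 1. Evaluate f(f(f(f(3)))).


f(3) = -2
f(-2) = 3
f(3) = -2
f(-2) = 3

3


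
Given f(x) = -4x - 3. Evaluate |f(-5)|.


f(-5) = 17
|17| = 17

17


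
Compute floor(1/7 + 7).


1/7 = 0.1429
0.1429 + 7 = 7.1429
floor(7.1429) = 7

7


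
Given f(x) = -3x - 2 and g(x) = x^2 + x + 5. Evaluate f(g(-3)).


g(-3) = 11
f(11) = -35

-35


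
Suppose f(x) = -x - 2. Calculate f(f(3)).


3


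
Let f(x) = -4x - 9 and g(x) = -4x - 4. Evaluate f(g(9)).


g(9) = -40
f(-40) = 151

151


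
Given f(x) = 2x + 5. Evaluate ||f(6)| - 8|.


f(6) = 17
|17| = 17
|17 - 8| = 9

9


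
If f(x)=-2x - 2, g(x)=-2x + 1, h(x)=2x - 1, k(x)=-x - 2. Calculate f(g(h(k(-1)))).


k(-1) = -1
h(-1) = -3
g(-3) = 7
f(7) = -16

-16


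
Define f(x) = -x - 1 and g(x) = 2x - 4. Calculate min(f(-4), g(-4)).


f(-4) = 3
g(-4) = -12
min = -12

-12


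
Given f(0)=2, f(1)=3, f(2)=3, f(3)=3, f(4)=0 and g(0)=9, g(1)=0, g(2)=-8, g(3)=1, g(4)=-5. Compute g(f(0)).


f(0) = 2
g(2) = -8

-8


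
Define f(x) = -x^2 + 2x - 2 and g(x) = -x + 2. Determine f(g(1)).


-1


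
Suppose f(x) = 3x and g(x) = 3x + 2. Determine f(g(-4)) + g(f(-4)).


-64


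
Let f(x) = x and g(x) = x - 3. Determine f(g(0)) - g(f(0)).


f(g(0)) = -3
g(f(0)) = -3
Difference = 0

0


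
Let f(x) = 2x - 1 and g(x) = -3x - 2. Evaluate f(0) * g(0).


f(0) = -1
g(0) = -2
Product = 2

2


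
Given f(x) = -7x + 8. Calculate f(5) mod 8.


5


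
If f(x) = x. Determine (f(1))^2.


f(1) = 1
(1)^2 = 1

1


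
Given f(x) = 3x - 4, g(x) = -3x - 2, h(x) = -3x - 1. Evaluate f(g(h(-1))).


h(-1) = 2
g(2) = -8
f(-8) = -28

-28


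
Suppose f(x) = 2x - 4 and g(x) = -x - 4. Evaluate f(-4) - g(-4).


f(-4) = -12
g(-4) = 0
Difference = -12

-12


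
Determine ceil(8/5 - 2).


8/5 = 1.6
1.6 - 2 = -0.4
ceil(-0.4) = 0

0


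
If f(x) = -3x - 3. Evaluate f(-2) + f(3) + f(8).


f(-2) = 3
f(3) = -12
f(8) = -27
Sum = -36

-36


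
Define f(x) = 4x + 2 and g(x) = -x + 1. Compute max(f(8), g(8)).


f(8) = 34
g(8) = -7
max = 34

34


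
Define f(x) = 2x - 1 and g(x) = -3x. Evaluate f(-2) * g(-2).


f(-2) = -5
g(-2) = 6
Product = -30

-30
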